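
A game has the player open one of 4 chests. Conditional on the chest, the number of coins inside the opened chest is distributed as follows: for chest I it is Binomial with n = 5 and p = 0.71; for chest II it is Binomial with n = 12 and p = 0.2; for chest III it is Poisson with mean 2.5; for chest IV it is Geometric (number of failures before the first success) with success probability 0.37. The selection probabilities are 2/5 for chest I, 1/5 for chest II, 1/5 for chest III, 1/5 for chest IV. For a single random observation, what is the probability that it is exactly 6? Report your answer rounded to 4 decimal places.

0.0133

Conditional on each chest, P(X = 6): I: 0; II: 0.0155021; III: 0.0278337; IV: 0.0231337.
By total probability, P(X = 6) = 0.4·0 + 0.2·0.0155021 + 0.2·0.0278337 + 0.2·0.0231337 = 0.0132939.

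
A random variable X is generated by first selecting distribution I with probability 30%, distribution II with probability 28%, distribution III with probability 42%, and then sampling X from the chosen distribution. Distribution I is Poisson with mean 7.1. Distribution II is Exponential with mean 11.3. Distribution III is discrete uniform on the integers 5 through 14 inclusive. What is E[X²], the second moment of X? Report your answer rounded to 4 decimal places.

130.1294

For each component E[X²] = Var + (mean)², giving I: 57.51; II: 255.38; III: 98.5.
Overall E[X²] = 0.3·57.51 + 0.28·255.38 + 0.42·98.5 = 130.129.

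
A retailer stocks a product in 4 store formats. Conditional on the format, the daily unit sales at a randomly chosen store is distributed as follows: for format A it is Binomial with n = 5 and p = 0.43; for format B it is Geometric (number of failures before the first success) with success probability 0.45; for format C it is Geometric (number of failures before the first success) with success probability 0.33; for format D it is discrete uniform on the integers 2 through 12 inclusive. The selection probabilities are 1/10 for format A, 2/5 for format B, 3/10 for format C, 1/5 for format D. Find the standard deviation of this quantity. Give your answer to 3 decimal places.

3.129

Per component, A: μ=2.15, E[X²]=5.848; B: μ=1.22222, E[X²]=4.20988; C: μ=2.0303, E[X²]=10.2746; D: μ=7, E[X²]=59.
E[X] = 0.1·2.15 + 0.4·1.22222 + 0.3·2.0303 + 0.2·7 = 2.71298.
E[X²] = 0.1·5.848 + 0.4·4.20988 + 0.3·10.2746 + 0.2·59 = 17.1511.
Var(X) = E[X²] − (E[X])² = 17.1511 − 7.36026 = 9.79086.
SD(X) = √9.79086 = 3.12904.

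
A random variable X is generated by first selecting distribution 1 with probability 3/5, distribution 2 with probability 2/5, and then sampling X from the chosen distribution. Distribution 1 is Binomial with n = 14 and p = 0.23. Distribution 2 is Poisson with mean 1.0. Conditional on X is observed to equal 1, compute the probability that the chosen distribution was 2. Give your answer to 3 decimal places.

Likelihoods P(X=1 | ·): 1: 0.107705; 2: 0.367879.
Posterior ∝ prior × likelihood. Numerator for 2: 0.4·0.367879 = 0.147152.
Normalizing constant: 0.6·0.107705 + 0.4·0.367879 = 0.211775.
P(2 | observation) = 0.147152 / 0.211775 = 0.694851.

0.695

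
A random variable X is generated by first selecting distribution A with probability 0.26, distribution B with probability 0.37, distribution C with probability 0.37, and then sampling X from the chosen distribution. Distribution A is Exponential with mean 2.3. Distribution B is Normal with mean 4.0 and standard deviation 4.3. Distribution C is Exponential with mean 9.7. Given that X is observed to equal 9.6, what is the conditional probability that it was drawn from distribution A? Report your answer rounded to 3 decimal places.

Likelihoods f(9.6 | ·): A: 0.00669214; B: 0.0397327; C: 0.0383187.
Posterior ∝ prior × likelihood. Numerator for A: 0.26·0.00669214 = 0.00173996.
Normalizing constant: 0.26·0.00669214 + 0.37·0.0397327 + 0.37·0.0383187 = 0.030619.
P(A | observation) = 0.00173996 / 0.030619 = 0.056826.

0.057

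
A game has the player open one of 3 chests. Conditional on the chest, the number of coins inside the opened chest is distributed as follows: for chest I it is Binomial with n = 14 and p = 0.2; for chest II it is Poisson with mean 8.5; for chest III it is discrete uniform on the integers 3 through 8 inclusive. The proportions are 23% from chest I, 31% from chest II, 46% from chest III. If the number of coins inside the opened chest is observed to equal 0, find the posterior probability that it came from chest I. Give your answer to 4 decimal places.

Likelihoods P(X=0 | ·): I: 0.0439805; II: 0.000203468; III: 0.
Posterior ∝ prior × likelihood. Numerator for I: 0.23·0.0439805 = 0.0101155.
Normalizing constant: 0.23·0.0439805 + 0.31·0.000203468 + 0.46·0 = 0.0101786.
P(I | observation) = 0.0101155 / 0.0101786 = 0.993803.

0.9938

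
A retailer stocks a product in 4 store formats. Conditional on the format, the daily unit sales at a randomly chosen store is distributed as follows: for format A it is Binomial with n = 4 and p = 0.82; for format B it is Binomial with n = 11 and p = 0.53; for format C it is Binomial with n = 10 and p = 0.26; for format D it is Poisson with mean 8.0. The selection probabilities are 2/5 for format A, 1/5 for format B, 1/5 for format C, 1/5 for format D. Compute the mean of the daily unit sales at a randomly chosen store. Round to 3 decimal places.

Component means — A: 3.28; B: 5.83; C: 2.6; D: 8.
E[X] = 0.4·3.28 + 0.2·5.83 + 0.2·2.6 + 0.2·8 = 4.598.

4.598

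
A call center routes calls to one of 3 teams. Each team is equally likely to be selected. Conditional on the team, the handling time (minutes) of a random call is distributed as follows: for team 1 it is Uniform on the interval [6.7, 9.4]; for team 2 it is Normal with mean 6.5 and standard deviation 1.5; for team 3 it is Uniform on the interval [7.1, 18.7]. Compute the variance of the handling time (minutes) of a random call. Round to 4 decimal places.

Per component, 1: μ=8.05, E[X²]=65.41; 2: μ=6.5, E[X²]=44.5; 3: μ=12.9, E[X²]=177.623.
E[X] = 0.333333·8.05 + 0.333333·6.5 + 0.333333·12.9 = 9.15.
E[X²] = 0.333333·65.41 + 0.333333·44.5 + 0.333333·177.623 = 95.8444.
Var(X) = E[X²] − (E[X])² = 95.8444 − 83.7225 = 12.1219.

12.1219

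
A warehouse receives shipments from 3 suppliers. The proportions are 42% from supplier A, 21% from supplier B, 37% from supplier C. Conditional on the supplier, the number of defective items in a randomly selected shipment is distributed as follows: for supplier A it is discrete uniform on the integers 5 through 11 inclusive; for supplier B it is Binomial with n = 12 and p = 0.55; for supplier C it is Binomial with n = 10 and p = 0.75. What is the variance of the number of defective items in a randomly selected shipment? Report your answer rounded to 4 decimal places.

3.2721

Per component, A: μ=8, E[X²]=68; B: μ=6.6, E[X²]=46.53; C: μ=7.5, E[X²]=58.125.
E[X] = 0.42·8 + 0.21·6.6 + 0.37·7.5 = 7.521.
E[X²] = 0.42·68 + 0.21·46.53 + 0.37·58.125 = 59.8376.
Var(X) = E[X²] − (E[X])² = 59.8376 − 56.5654 = 3.27211.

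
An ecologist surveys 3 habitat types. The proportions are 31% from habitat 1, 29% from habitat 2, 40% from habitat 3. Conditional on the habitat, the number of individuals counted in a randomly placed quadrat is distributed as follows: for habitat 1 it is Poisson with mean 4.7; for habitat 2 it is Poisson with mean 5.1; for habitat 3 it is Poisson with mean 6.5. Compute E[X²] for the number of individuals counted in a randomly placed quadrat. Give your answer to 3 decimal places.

36.827

For each component E[X²] = Var + (mean)², giving 1: 26.79; 2: 31.11; 3: 48.75.
Overall E[X²] = 0.31·26.79 + 0.29·31.11 + 0.4·48.75 = 36.8268.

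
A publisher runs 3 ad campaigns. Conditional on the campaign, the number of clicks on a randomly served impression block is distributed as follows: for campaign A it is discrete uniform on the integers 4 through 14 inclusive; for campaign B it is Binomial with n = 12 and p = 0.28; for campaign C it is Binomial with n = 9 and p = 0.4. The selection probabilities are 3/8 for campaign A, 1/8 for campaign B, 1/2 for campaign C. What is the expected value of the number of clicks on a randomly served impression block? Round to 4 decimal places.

5.5950

Component means — A: 9; B: 3.36; C: 3.6.
E[X] = 0.375·9 + 0.125·3.36 + 0.5·3.6 = 5.595.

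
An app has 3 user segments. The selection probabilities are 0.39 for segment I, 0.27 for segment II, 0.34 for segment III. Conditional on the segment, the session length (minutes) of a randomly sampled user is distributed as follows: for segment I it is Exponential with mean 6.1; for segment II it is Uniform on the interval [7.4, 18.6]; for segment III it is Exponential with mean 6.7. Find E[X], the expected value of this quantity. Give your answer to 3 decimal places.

Component means — I: 6.1; II: 13; III: 6.7.
E[X] = 0.39·6.1 + 0.27·13 + 0.34·6.7 = 8.167.

8.167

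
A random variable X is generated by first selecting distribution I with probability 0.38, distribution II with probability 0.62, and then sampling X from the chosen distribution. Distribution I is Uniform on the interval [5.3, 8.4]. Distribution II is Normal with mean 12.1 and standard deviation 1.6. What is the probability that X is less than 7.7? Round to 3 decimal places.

Conditional on each component, P(X < 7.7): I: 0.774194; II: 0.00297976.
By total probability, P(X < 7.7) = 0.38·0.774194 + 0.62·0.00297976 = 0.296041.

0.296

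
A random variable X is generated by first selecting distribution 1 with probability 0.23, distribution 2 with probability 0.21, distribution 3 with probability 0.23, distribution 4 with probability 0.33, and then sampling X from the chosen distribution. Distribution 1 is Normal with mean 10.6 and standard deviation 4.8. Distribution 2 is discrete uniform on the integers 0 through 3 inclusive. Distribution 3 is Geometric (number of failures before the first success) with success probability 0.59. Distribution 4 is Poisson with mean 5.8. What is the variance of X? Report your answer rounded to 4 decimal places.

Per component, 1: μ=10.6, E[X²]=135.4; 2: μ=1.5, E[X²]=3.5; 3: μ=0.694915, E[X²]=1.66073; 4: μ=5.8, E[X²]=39.44.
E[X] = 0.23·10.6 + 0.21·1.5 + 0.23·0.694915 + 0.33·5.8 = 4.82683.
E[X²] = 0.23·135.4 + 0.21·3.5 + 0.23·1.66073 + 0.33·39.44 = 45.2742.
Var(X) = E[X²] − (E[X])² = 45.2742 − 23.2983 = 21.9759.

21.9759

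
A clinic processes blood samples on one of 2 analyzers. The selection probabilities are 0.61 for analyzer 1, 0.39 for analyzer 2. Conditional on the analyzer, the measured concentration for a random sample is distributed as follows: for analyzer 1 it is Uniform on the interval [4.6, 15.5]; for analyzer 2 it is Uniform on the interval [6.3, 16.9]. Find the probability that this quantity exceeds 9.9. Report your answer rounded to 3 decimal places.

Conditional on each analyzer, P(X > 9.9): 1: 0.513761; 2: 0.660377.
By total probability, P(X > 9.9) = 0.61·0.513761 + 0.39·0.660377 = 0.570942.

0.571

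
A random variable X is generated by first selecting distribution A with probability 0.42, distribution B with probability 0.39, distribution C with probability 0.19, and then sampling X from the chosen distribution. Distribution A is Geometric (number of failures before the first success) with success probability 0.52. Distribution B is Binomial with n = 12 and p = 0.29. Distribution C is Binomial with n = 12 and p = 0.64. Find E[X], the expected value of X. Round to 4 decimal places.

Component means — A: 0.923077; B: 3.48; C: 7.68.
E[X] = 0.42·0.923077 + 0.39·3.48 + 0.19·7.68 = 3.20409.

3.2041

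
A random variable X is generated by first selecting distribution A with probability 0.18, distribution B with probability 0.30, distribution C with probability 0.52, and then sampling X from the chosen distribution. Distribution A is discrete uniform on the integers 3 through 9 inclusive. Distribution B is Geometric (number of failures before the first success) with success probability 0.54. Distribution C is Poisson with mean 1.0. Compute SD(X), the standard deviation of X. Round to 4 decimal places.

Per component, A: μ=6, E[X²]=40; B: μ=0.851852, E[X²]=2.30316; C: μ=1, E[X²]=2.
E[X] = 0.18·6 + 0.3·0.851852 + 0.52·1 = 1.85556.
E[X²] = 0.18·40 + 0.3·2.30316 + 0.52·2 = 8.93095.
Var(X) = E[X²] − (E[X])² = 8.93095 − 3.44309 = 5.48786.
SD(X) = √5.48786 = 2.34262.

2.3426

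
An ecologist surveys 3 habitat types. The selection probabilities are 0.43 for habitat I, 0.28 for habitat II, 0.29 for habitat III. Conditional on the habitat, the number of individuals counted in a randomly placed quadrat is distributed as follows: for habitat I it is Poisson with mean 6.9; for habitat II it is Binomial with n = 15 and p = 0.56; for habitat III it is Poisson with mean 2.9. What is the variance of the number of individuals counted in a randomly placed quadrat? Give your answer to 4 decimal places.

9.5653

Per component, I: μ=6.9, E[X²]=54.51; II: μ=8.4, E[X²]=74.256; III: μ=2.9, E[X²]=11.31.
E[X] = 0.43·6.9 + 0.28·8.4 + 0.29·2.9 = 6.16.
E[X²] = 0.43·54.51 + 0.28·74.256 + 0.29·11.31 = 47.5109.
Var(X) = E[X²] − (E[X])² = 47.5109 − 37.9456 = 9.56528.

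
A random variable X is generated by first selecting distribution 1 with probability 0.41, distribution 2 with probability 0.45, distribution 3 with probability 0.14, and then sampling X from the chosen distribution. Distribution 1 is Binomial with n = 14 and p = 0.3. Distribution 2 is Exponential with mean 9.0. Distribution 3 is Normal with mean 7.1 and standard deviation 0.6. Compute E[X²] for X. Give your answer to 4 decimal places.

88.4456

For each component E[X²] = Var + (mean)², giving 1: 20.58; 2: 162; 3: 50.77.
Overall E[X²] = 0.41·20.58 + 0.45·162 + 0.14·50.77 = 88.4456.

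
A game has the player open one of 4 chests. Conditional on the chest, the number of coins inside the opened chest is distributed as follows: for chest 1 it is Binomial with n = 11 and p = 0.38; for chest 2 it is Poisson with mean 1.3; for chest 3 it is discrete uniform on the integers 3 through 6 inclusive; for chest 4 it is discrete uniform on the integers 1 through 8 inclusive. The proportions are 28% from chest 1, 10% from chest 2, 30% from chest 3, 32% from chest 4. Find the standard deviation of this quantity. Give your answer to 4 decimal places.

Per component, 1: μ=4.18, E[X²]=20.064; 2: μ=1.3, E[X²]=2.99; 3: μ=4.5, E[X²]=21.5; 4: μ=4.5, E[X²]=25.5.
E[X] = 0.28·4.18 + 0.1·1.3 + 0.3·4.5 + 0.32·4.5 = 4.0904.
E[X²] = 0.28·20.064 + 0.1·2.99 + 0.3·21.5 + 0.32·25.5 = 20.5269.
Var(X) = E[X²] − (E[X])² = 20.5269 − 16.7314 = 3.79555.
SD(X) = √3.79555 = 1.94822.

1.9482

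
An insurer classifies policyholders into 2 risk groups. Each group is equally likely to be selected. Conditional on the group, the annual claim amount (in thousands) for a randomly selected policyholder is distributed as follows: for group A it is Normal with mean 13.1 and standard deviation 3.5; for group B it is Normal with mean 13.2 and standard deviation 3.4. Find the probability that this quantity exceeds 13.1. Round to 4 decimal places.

0.5059

Conditional on each group, P(X > 13.1): A: 0.5; B: 0.511732.
By total probability, P(X > 13.1) = 0.5·0.5 + 0.5·0.511732 = 0.505866.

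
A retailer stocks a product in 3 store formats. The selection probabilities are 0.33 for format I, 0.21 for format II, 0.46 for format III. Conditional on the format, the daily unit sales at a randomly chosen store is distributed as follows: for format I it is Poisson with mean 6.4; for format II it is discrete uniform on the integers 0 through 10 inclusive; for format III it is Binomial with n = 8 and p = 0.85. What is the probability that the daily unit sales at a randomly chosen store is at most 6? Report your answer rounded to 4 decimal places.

0.4703

Conditional on each format, P(X ≤ 6): I: 0.542329; II: 0.636364; III: 0.342817.
By total probability, P(X ≤ 6) = 0.33·0.542329 + 0.21·0.636364 + 0.46·0.342817 = 0.470301.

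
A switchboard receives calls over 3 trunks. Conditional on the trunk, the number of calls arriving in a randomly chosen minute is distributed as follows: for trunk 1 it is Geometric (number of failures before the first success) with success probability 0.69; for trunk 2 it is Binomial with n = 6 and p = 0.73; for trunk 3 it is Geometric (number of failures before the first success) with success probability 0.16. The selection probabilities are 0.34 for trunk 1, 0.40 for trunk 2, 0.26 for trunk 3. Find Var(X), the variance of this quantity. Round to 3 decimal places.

Per component, 1: μ=0.449275, E[X²]=0.852972; 2: μ=4.38, E[X²]=20.367; 3: μ=5.25, E[X²]=60.375.
E[X] = 0.34·0.449275 + 0.4·4.38 + 0.26·5.25 = 3.26975.
E[X²] = 0.34·0.852972 + 0.4·20.367 + 0.26·60.375 = 24.1343.
Var(X) = E[X²] − (E[X])² = 24.1343 − 10.6913 = 13.443.

13.443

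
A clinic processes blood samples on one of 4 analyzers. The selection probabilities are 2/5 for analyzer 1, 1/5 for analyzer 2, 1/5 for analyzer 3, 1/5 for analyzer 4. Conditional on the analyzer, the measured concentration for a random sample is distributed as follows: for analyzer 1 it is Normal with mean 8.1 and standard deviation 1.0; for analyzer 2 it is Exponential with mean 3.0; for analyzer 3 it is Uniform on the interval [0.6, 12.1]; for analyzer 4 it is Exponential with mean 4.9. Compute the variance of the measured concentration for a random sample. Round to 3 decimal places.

Per component, 1: μ=8.1, E[X²]=66.61; 2: μ=3, E[X²]=18; 3: μ=6.35, E[X²]=51.3433; 4: μ=4.9, E[X²]=48.02.
E[X] = 0.4·8.1 + 0.2·3 + 0.2·6.35 + 0.2·4.9 = 6.09.
E[X²] = 0.4·66.61 + 0.2·18 + 0.2·51.3433 + 0.2·48.02 = 50.1167.
Var(X) = E[X²] − (E[X])² = 50.1167 − 37.0881 = 13.0286.

13.029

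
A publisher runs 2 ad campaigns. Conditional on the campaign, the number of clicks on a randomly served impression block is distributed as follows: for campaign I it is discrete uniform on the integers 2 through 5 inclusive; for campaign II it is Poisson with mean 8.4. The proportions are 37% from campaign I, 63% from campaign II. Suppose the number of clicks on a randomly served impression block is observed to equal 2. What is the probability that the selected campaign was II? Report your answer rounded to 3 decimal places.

0.051

Likelihoods P(X=2 | ·): I: 0.25; II: 0.00793332.
Posterior ∝ prior × likelihood. Numerator for II: 0.63·0.00793332 = 0.00499799.
Normalizing constant: 0.37·0.25 + 0.63·0.00793332 = 0.097498.
P(II | observation) = 0.00499799 / 0.097498 = 0.0512625.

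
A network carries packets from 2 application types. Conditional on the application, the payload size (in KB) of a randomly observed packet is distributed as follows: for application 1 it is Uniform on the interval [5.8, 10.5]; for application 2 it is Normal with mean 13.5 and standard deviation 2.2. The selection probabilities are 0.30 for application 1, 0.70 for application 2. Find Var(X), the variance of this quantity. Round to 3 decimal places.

Per component, 1: μ=8.15, E[X²]=68.2633; 2: μ=13.5, E[X²]=187.09.
E[X] = 0.3·8.15 + 0.7·13.5 = 11.895.
E[X²] = 0.3·68.2633 + 0.7·187.09 = 151.442.
Var(X) = E[X²] − (E[X])² = 151.442 − 141.491 = 9.95098.

9.951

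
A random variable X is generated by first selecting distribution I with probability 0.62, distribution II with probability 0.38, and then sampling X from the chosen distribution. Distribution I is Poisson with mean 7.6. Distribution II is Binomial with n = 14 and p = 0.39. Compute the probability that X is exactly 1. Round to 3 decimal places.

Conditional on each component, P(X = 1): I: 0.00380343; II: 0.00884057.
By total probability, P(X = 1) = 0.62·0.00380343 + 0.38·0.00884057 = 0.00571755.

0.006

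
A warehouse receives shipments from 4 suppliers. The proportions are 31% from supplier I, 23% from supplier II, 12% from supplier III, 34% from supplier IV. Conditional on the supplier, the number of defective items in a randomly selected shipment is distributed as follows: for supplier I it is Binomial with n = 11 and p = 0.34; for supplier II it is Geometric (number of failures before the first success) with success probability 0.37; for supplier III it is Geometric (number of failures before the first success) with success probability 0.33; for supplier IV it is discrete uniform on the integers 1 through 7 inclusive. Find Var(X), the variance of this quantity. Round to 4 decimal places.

4.9077

Per component, I: μ=3.74, E[X²]=16.456; II: μ=1.7027, E[X²]=7.5011; III: μ=2.0303, E[X²]=10.2746; IV: μ=4, E[X²]=20.
E[X] = 0.31·3.74 + 0.23·1.7027 + 0.12·2.0303 + 0.34·4 = 3.15466.
E[X²] = 0.31·16.456 + 0.23·7.5011 + 0.12·10.2746 + 0.34·20 = 14.8596.
Var(X) = E[X²] − (E[X])² = 14.8596 − 9.95187 = 4.90769.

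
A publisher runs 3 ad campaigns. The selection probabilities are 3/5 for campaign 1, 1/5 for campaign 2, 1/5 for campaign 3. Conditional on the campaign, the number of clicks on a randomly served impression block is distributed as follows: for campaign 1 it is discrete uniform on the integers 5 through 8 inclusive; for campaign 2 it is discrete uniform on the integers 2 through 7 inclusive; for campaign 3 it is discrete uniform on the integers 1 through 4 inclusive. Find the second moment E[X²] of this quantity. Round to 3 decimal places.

For each component E[X²] = Var + (mean)², giving 1: 43.5; 2: 23.1667; 3: 7.5.
Overall E[X²] = 0.6·43.5 + 0.2·23.1667 + 0.2·7.5 = 32.2333.

32.233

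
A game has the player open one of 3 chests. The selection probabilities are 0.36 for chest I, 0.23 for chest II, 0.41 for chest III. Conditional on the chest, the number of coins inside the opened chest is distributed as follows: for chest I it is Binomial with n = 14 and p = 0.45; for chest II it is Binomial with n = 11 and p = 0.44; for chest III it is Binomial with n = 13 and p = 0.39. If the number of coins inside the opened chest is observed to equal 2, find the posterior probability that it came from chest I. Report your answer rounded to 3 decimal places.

Likelihoods P(X=2 | ·): I: 0.0141195; II: 0.0576714; III: 0.051624.
Posterior ∝ prior × likelihood. Numerator for I: 0.36·0.0141195 = 0.00508301.
Normalizing constant: 0.36·0.0141195 + 0.23·0.0576714 + 0.41·0.051624 = 0.0395133.
P(I | observation) = 0.00508301 / 0.0395133 = 0.128641.

0.129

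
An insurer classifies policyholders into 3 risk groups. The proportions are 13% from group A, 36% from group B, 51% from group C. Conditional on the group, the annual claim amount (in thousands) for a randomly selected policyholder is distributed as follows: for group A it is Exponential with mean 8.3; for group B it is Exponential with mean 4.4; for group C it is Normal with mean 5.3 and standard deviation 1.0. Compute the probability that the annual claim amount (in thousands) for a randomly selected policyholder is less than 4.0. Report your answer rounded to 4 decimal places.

0.3140

Conditional on each group, P(X < 4.0): A: 0.382408; B: 0.59711; C: 0.0968005.
By total probability, P(X < 4.0) = 0.13·0.382408 + 0.36·0.59711 + 0.51·0.0968005 = 0.314041.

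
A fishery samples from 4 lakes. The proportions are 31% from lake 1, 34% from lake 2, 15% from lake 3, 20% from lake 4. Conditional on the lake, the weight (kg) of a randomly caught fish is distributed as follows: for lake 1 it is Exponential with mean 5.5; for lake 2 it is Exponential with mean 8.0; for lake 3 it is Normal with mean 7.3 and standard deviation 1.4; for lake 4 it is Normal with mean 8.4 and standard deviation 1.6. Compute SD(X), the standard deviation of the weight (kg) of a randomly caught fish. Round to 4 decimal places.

5.7746

Per component, 1: μ=5.5, E[X²]=60.5; 2: μ=8, E[X²]=128; 3: μ=7.3, E[X²]=55.25; 4: μ=8.4, E[X²]=73.12.
E[X] = 0.31·5.5 + 0.34·8 + 0.15·7.3 + 0.2·8.4 = 7.2.
E[X²] = 0.31·60.5 + 0.34·128 + 0.15·55.25 + 0.2·73.12 = 85.1865.
Var(X) = E[X²] − (E[X])² = 85.1865 − 51.84 = 33.3465.
SD(X) = √33.3465 = 5.77464.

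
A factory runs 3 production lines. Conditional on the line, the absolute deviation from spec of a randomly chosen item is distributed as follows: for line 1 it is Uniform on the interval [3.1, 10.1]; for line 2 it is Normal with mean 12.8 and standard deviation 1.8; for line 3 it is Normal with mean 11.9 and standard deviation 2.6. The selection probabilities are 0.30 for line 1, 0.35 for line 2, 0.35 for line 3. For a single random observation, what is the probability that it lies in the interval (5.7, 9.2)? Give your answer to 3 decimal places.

0.207

Conditional on each line, P(5.7 < X < 9.2): 1: 0.5; 2: 0.0227101; 3: 0.140979.
By total probability, P(5.7 < X < 9.2) = 0.3·0.5 + 0.35·0.0227101 + 0.35·0.140979 = 0.207291.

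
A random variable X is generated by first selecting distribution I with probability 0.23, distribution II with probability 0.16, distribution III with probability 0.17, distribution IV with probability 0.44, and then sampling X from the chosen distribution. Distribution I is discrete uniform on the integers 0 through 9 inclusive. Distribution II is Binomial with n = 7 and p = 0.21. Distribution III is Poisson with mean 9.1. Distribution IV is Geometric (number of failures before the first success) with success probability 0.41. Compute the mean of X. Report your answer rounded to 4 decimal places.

Component means — I: 4.5; II: 1.47; III: 9.1; IV: 1.43902.
E[X] = 0.23·4.5 + 0.16·1.47 + 0.17·9.1 + 0.44·1.43902 = 3.45037.

3.4504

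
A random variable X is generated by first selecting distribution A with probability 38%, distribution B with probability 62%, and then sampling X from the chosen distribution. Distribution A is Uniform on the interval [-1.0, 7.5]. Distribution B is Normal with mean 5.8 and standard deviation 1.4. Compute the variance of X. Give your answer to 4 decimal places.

Per component, A: μ=3.25, E[X²]=16.5833; B: μ=5.8, E[X²]=35.6.
E[X] = 0.38·3.25 + 0.62·5.8 = 4.831.
E[X²] = 0.38·16.5833 + 0.62·35.6 = 28.3737.
Var(X) = E[X²] − (E[X])² = 28.3737 − 23.3386 = 5.03511.

5.0351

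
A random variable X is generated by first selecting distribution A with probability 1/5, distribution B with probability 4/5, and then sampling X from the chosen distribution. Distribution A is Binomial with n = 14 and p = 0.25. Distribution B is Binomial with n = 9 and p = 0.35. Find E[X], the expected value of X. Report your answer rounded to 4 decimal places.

3.2200

Component means — A: 3.5; B: 3.15.
E[X] = 0.2·3.5 + 0.8·3.15 = 3.22.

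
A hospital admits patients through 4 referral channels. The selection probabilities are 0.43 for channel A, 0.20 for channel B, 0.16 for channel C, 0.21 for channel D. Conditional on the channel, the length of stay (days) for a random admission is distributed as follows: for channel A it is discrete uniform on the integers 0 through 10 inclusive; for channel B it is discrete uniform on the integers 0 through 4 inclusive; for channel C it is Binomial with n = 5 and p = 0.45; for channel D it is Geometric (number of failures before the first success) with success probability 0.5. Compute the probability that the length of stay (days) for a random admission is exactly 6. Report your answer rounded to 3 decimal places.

Conditional on each channel, P(X = 6): A: 0.0909091; B: 0; C: 0; D: 0.0078125.
By total probability, P(X = 6) = 0.43·0.0909091 + 0.2·0 + 0.16·0 + 0.21·0.0078125 = 0.0407315.

0.041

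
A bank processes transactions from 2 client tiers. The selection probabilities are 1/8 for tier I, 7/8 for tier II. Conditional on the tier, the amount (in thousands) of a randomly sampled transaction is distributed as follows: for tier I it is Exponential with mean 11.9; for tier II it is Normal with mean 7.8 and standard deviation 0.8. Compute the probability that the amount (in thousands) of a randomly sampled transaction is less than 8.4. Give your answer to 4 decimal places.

Conditional on each tier, P(X < 8.4): I: 0.506327; II: 0.773373.
By total probability, P(X < 8.4) = 0.125·0.506327 + 0.875·0.773373 = 0.739992.

0.7400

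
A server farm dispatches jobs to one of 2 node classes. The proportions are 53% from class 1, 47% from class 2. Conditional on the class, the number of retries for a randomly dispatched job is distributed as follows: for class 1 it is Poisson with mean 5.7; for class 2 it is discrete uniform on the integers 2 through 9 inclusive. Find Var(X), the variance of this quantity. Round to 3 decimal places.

5.498

Per component, 1: μ=5.7, E[X²]=38.19; 2: μ=5.5, E[X²]=35.5.
E[X] = 0.53·5.7 + 0.47·5.5 = 5.606.
E[X²] = 0.53·38.19 + 0.47·35.5 = 36.9257.
Var(X) = E[X²] − (E[X])² = 36.9257 − 31.4272 = 5.49846.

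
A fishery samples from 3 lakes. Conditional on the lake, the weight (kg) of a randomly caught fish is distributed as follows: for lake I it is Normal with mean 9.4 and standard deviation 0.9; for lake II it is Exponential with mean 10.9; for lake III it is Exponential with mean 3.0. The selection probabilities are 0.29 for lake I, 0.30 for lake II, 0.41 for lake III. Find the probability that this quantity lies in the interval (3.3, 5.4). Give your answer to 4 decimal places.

Conditional on each lake, P(3.3 < X < 5.4): I: 4.40596e-06; II: 0.129463; III: 0.167572.
By total probability, P(3.3 < X < 5.4) = 0.29·4.40596e-06 + 0.3·0.129463 + 0.41·0.167572 = 0.107545.

0.1075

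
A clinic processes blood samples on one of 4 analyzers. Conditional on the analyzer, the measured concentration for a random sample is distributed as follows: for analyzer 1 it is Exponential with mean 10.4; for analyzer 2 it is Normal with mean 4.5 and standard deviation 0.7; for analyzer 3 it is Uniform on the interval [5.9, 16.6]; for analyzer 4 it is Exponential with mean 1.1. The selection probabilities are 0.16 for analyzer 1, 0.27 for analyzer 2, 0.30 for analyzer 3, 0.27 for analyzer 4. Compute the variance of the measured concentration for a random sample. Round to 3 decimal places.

Per component, 1: μ=10.4, E[X²]=216.32; 2: μ=4.5, E[X²]=20.74; 3: μ=11.25, E[X²]=136.103; 4: μ=1.1, E[X²]=2.42.
E[X] = 0.16·10.4 + 0.27·4.5 + 0.3·11.25 + 0.27·1.1 = 6.551.
E[X²] = 0.16·216.32 + 0.27·20.74 + 0.3·136.103 + 0.27·2.42 = 81.6954.
Var(X) = E[X²] − (E[X])² = 81.6954 − 42.9156 = 38.7798.

38.780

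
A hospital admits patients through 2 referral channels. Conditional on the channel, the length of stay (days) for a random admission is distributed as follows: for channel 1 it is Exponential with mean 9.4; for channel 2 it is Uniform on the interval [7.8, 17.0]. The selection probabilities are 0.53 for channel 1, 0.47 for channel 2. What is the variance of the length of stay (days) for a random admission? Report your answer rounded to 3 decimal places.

52.388

Per component, 1: μ=9.4, E[X²]=176.72; 2: μ=12.4, E[X²]=160.813.
E[X] = 0.53·9.4 + 0.47·12.4 = 10.81.
E[X²] = 0.53·176.72 + 0.47·160.813 = 169.244.
Var(X) = E[X²] − (E[X])² = 169.244 − 116.856 = 52.3878.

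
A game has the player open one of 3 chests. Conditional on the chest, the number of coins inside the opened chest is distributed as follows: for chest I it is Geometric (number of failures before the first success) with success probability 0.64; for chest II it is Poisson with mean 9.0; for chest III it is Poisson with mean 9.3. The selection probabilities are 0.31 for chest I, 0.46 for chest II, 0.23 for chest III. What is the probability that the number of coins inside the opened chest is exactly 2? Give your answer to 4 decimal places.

0.0289

Conditional on each chest, P(X = 2): I: 0.082944; II: 0.0049981; III: 0.00395364.
By total probability, P(X = 2) = 0.31·0.082944 + 0.46·0.0049981 + 0.23·0.00395364 = 0.0289211.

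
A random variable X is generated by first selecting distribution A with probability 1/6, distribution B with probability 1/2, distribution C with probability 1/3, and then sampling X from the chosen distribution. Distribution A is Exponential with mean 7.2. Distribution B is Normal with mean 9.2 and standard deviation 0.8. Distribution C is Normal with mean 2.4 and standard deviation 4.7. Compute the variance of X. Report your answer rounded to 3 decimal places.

25.643

Per component, A: μ=7.2, E[X²]=103.68; B: μ=9.2, E[X²]=85.28; C: μ=2.4, E[X²]=27.85.
E[X] = 0.166667·7.2 + 0.5·9.2 + 0.333333·2.4 = 6.6.
E[X²] = 0.166667·103.68 + 0.5·85.28 + 0.333333·27.85 = 69.2033.
Var(X) = E[X²] − (E[X])² = 69.2033 − 43.56 = 25.6433.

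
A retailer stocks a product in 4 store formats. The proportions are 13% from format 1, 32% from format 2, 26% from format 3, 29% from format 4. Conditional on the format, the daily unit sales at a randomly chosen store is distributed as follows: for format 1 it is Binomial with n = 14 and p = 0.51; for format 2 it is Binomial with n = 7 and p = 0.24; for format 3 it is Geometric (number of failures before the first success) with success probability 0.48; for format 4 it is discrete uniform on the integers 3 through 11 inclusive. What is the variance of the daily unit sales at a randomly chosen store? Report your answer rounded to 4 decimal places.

11.1599

Per component, 1: μ=7.14, E[X²]=54.4782; 2: μ=1.68, E[X²]=4.0992; 3: μ=1.08333, E[X²]=3.43056; 4: μ=7, E[X²]=55.6667.
E[X] = 0.13·7.14 + 0.32·1.68 + 0.26·1.08333 + 0.29·7 = 3.77747.
E[X²] = 0.13·54.4782 + 0.32·4.0992 + 0.26·3.43056 + 0.29·55.6667 = 25.4292.
Var(X) = E[X²] − (E[X])² = 25.4292 − 14.2693 = 11.1599.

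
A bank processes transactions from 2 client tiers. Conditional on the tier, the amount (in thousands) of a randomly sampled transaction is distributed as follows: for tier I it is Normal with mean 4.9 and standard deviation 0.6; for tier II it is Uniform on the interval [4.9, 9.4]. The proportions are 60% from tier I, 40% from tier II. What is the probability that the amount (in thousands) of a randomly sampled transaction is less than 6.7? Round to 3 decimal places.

Conditional on each tier, P(X < 6.7): I: 0.99865; II: 0.4.
By total probability, P(X < 6.7) = 0.6·0.99865 + 0.4·0.4 = 0.75919.

0.759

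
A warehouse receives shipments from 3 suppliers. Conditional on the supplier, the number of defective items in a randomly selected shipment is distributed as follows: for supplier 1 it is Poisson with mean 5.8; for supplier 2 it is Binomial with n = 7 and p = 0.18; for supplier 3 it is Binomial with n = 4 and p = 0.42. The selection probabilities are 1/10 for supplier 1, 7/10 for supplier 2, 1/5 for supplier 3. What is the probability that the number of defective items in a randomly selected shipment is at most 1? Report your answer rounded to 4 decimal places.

Conditional on each supplier, P(X ≤ 1): 1: 0.0205874; 2: 0.632334; 3: 0.440953.
By total probability, P(X ≤ 1) = 0.1·0.0205874 + 0.7·0.632334 + 0.2·0.440953 = 0.532883.

0.5329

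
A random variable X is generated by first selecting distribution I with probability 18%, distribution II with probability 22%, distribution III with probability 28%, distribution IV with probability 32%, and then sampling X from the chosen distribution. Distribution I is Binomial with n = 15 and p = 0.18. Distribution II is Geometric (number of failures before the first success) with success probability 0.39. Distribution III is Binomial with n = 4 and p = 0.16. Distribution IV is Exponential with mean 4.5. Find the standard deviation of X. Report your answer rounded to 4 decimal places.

3.2183

Per component, I: μ=2.7, E[X²]=9.504; II: μ=1.5641, E[X²]=6.45694; III: μ=0.64, E[X²]=0.9472; IV: μ=4.5, E[X²]=40.5.
E[X] = 0.18·2.7 + 0.22·1.5641 + 0.28·0.64 + 0.32·4.5 = 2.4493.
E[X²] = 0.18·9.504 + 0.22·6.45694 + 0.28·0.9472 + 0.32·40.5 = 16.3565.
Var(X) = E[X²] − (E[X])² = 16.3565 − 5.99908 = 10.3574.
SD(X) = √10.3574 = 3.21829.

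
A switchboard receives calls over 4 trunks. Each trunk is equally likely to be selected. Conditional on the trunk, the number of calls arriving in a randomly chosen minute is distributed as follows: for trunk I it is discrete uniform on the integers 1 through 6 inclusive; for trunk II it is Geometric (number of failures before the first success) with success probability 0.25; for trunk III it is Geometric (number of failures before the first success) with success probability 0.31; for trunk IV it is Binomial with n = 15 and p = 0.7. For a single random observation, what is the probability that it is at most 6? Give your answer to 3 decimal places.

0.702

Conditional on each trunk, P(X ≤ 6): I: 1; II: 0.866516; III: 0.925536; IV: 0.0152425.
By total probability, P(X ≤ 6) = 0.25·1 + 0.25·0.866516 + 0.25·0.925536 + 0.25·0.0152425 = 0.701824.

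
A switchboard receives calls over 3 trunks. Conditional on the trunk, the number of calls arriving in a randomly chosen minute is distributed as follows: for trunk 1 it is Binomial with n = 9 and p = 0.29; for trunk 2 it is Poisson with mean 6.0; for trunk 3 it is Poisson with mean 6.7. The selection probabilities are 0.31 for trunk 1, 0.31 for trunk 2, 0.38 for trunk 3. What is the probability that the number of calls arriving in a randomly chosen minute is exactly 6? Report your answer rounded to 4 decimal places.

0.1141

Conditional on each trunk, P(X = 6): 1: 0.0178831; 2: 0.160623; 3: 0.154648.
By total probability, P(X = 6) = 0.31·0.0178831 + 0.31·0.160623 + 0.38·0.154648 = 0.114103.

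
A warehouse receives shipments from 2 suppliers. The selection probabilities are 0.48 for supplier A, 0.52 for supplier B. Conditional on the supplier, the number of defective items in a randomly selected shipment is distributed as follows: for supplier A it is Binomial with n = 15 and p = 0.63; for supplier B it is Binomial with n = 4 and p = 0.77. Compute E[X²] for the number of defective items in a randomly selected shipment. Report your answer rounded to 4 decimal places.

For each component E[X²] = Var + (mean)², giving A: 92.799; B: 10.1948.
Overall E[X²] = 0.48·92.799 + 0.52·10.1948 = 49.8448.

49.8448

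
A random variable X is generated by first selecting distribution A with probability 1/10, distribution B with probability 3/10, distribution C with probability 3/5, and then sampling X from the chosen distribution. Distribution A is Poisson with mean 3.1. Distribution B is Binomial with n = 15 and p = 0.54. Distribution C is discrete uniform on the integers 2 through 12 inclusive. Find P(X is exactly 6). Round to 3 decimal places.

Conditional on each component, P(X = 6): A: 0.0555296; B: 0.114442; C: 0.0909091.
By total probability, P(X = 6) = 0.1·0.0555296 + 0.3·0.114442 + 0.6·0.0909091 = 0.0944312.

0.094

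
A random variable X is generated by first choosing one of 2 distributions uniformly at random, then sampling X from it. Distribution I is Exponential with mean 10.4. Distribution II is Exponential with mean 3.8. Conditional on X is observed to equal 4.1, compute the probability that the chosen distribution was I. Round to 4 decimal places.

0.4202

Likelihoods f(4.1 | ·): I: 0.0648268; II: 0.0894614.
Posterior ∝ prior × likelihood. Numerator for I: 0.5·0.0648268 = 0.0324134.
Normalizing constant: 0.5·0.0648268 + 0.5·0.0894614 = 0.0771441.
P(I | observation) = 0.0324134 / 0.0771441 = 0.420167.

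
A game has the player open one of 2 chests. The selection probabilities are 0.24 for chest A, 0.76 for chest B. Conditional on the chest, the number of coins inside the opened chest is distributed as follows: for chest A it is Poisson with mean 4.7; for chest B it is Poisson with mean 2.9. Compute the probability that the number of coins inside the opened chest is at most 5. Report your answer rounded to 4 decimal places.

0.8641

Conditional on each chest, P(X ≤ 5): A: 0.668438; B: 0.925826.
By total probability, P(X ≤ 5) = 0.24·0.668438 + 0.76·0.925826 = 0.864053.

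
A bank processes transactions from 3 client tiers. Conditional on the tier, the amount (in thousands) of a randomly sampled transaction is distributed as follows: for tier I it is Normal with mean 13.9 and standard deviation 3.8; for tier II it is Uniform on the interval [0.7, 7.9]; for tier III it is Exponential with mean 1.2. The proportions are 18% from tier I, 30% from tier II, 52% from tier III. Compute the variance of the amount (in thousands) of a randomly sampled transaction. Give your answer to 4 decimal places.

26.2165

Per component, I: μ=13.9, E[X²]=207.65; II: μ=4.3, E[X²]=22.81; III: μ=1.2, E[X²]=2.88.
E[X] = 0.18·13.9 + 0.3·4.3 + 0.52·1.2 = 4.416.
E[X²] = 0.18·207.65 + 0.3·22.81 + 0.52·2.88 = 45.7176.
Var(X) = E[X²] − (E[X])² = 45.7176 − 19.5011 = 26.2165.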